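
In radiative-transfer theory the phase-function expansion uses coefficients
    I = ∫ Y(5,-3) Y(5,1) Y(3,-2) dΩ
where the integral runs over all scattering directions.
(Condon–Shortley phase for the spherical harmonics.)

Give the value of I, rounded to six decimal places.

0.000000

m-sum = -3 + 1 − 2 = -4 ≠ 0 ⇒ I = 0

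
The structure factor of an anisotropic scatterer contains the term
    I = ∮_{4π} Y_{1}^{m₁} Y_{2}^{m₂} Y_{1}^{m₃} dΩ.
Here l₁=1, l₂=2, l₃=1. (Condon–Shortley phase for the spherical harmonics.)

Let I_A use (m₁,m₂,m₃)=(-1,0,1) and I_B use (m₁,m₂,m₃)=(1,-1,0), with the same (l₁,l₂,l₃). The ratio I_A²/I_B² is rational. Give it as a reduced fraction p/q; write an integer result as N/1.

1/3

Same 1,2,1: normalisation and zero-m 3j drop out of the ratio.
A: Δ: 2! 0! 2! / 5! → 1/30; sum: t=2:+1/4 = 1/4; 3j²(1 2 1; -1 0 1) = Δ·Π!·Σ² = 1/30  (sign +1)
B: Δ: 2! 0! 2! / 5! → 1/30; sum: t=0:+1/2 = 1/2; 3j²(1 2 1; 1 -1 0) = Δ·Π!·Σ² = 1/10  (sign -1)
I_A²/I_B² = (1/30)/(1/10) = 1/3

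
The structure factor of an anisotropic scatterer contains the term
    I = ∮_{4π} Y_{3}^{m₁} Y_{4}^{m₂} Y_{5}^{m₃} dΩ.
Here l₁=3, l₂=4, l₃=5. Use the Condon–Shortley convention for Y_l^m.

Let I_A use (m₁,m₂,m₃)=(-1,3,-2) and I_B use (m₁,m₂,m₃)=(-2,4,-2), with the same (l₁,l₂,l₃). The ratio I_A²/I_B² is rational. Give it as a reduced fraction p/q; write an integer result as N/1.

49/20

Same 3,4,5: normalisation and zero-m 3j drop out of the ratio.
A: Δ: 2! 4! 6! / 13! → 1/180180; sum: t=1:−1/4320 t=2:+1/960 = 7/8640; 3j²(3 4 5; -1 3 -2) = Δ·Π!·Σ² = 343/12870  (sign -1)
B: Δ: 2! 4! 6! / 13! → 1/180180; sum: t=2:+1/8640 = 1/8640; 3j²(3 4 5; -2 4 -2) = Δ·Π!·Σ² = 14/1287  (sign -1)
I_A²/I_B² = (343/12870)/(14/1287) = 49/20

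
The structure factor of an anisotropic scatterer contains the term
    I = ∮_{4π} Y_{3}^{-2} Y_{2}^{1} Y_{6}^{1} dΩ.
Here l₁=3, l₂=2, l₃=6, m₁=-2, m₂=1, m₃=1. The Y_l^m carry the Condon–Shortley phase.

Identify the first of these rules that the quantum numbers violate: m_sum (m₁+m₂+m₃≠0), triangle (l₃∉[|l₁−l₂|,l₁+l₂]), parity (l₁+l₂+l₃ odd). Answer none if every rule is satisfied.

m₁+m₂+m₃ = -2 + 1 + 1 = 0  ✓
triangle: |3−2|=1 ≤ l₃=6 ≤ 3+2=5  ✗
parity: l₁+l₂+l₃ = 11 is odd

triangle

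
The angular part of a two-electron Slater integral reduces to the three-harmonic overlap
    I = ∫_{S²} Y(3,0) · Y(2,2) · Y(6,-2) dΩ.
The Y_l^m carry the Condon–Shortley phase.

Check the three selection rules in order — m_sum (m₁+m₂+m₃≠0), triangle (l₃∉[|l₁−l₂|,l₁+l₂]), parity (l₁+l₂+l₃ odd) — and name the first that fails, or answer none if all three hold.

triangle

azimuthal sum: 0 + 2 − 2 = 0  ✓
1 ≤ 6 ≤ 5 (triangle on l)  ✗
L = 3 + 2 + 6 = 11 (odd)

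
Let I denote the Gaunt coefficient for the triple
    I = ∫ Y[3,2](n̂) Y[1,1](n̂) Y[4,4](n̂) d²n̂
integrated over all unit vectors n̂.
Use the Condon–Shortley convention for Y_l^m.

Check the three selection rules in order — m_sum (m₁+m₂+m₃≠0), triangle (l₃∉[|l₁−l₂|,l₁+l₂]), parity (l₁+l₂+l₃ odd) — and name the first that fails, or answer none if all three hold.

m_sum

azimuthal sum: 2 + 1 + 4 = 7  ✗
2 ≤ 4 ≤ 4 (triangle on l)
L = 3 + 1 + 4 = 8 (even)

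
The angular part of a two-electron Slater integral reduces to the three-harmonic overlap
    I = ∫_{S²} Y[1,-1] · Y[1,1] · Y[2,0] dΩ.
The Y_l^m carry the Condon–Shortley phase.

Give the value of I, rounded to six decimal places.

0.126157

Checks pass: Σm=0; 4 even; l₃=2∈[0,2].
(2·1+1)(2·1+1)(2·2+1) = 45
Δ: 0! 2! 2! / 5! → 1/30
sum: t=0:+1/1 = 1/1
3j²(1 1 2; 0 0 0) = Δ·Π!·Σ² = 2/15  (sign +1)
sum: t=0:+1/4 = 1/4
3j²(1 1 2; -1 1 0) = Δ·Π!·Σ² = 1/30  (sign +1)
combine: 4πI² = 45·2/15·1/30 = 1/5
take √, sign +1: I = 0.12615663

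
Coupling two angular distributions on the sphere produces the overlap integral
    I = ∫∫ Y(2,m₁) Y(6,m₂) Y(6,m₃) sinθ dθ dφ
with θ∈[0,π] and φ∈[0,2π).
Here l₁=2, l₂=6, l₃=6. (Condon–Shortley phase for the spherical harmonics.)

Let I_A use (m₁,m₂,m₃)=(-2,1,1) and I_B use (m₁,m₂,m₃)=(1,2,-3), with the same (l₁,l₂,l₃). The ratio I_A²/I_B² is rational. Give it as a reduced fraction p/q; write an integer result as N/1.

49/25

l's match ⇒ only the (l;m) 3-j factors differ between A and B.
A: triangle coeff Δ(2,6,6) = 1/90090; Σ_t [2,2]: t=2:+1/57600 = 1/57600; (3j)²=21/715 [(2 6 6; -2 1 1)], sign=-1
B: triangle coeff Δ(2,6,6) = 1/90090; Σ_t [0,1]: t=0:+1/161280 t=1:−1/60480 = -1/96768; (3j)²=15/1001 [(2 6 6; 1 2 -3)], sign=+1
I_A²/I_B² = (21/715)/(15/1001) = 49/25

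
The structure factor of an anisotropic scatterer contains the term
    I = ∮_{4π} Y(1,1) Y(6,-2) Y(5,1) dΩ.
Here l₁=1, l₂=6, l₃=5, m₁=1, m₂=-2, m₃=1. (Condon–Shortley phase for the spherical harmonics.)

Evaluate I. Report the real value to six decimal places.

0.216205

m-sum 0 ✓  L=12 even ✓  5≤5≤7 ✓
Π(2lᵢ+1) = 3×13×11 = 429
triangle coeff Δ(1,6,5) = 1/858
Σ_t [1,1]: t=1:−1/14400 = -1/14400
(3j)²=6/143 [(1 6 5; 0 0 0)], sign=+1
Σ_t [0,0]: t=0:+1/34560 = 1/34560
(3j)²=14/429 [(1 6 5; 1 -2 1)], sign=+1
⇒ 4πI² = 84/143
I = (+1)√(84/143/(4π)) = 0.21620548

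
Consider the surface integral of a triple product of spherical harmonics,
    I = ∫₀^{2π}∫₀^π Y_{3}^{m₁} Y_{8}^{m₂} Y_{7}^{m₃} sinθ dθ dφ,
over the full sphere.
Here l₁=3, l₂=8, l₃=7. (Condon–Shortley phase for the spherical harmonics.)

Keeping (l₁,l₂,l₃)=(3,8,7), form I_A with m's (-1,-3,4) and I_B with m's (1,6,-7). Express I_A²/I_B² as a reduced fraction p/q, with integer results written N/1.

22445/16562

Same 3,8,7: normalisation and zero-m 3j drop out of the ratio.
A: Δ: 4! 2! 12! / 19! → 1/5290740; sum: t=2:+1/17418240 t=3:−1/43545600 t=4:+1/1916006400 = 67/1916006400; 3j²(3 8 7; -1 -3 4) = Δ·Π!·Σ² = 4489/352716  (sign -1)
B: Δ: 4! 2! 12! / 19! → 1/5290740; sum: t=2:+1/3832012800 = 1/3832012800; 3j²(3 8 7; 1 6 -7) = Δ·Π!·Σ² = 91/9690  (sign +1)
I_A²/I_B² = (4489/352716)/(91/9690) = 22445/16562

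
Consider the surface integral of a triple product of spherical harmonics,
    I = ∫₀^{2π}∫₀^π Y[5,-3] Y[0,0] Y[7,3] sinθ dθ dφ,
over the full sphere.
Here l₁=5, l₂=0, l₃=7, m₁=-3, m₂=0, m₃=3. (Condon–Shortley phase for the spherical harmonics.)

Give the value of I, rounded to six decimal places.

0.000000

triangle: need 5≤l₃≤5, have 7; I=0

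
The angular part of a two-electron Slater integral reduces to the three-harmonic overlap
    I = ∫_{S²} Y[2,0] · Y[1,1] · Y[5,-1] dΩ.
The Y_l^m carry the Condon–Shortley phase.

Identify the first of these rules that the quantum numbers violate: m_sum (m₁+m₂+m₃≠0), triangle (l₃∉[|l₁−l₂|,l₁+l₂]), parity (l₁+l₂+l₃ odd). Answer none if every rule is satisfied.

triangle

m₁+m₂+m₃ = 0 + 1 − 1 = 0  ✓
triangle: |2−1|=1 ≤ l₃=5 ≤ 2+1=3  ✗
parity: l₁+l₂+l₃ = 8 is even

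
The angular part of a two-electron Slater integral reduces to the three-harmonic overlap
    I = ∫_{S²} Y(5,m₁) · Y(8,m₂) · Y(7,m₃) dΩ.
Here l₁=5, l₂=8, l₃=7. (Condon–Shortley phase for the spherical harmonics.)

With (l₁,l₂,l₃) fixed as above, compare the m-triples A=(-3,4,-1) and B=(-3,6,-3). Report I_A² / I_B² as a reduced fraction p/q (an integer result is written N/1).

126/13

l's match ⇒ only the (l;m) 3-j factors differ between A and B.
A: triangle coeff Δ(5,8,7) = 1/814773960; Σ_t [4,6]: t=4:+1/92897280 t=5:−1/21772800 t=6:+1/49766400 = -1/66355200; (3j)²=63/8398 [(5 8 7; -3 4 -1)], sign=-1
B: triangle coeff Δ(5,8,7) = 1/814773960; Σ_t [4,6]: t=4:+1/4180377600 t=5:−1/261273600 t=6:+1/232243200 = 1/1393459200; (3j)²=1/1292 [(5 8 7; -3 6 -3)], sign=+1
I_A²/I_B² = (63/8398)/(1/1292) = 126/13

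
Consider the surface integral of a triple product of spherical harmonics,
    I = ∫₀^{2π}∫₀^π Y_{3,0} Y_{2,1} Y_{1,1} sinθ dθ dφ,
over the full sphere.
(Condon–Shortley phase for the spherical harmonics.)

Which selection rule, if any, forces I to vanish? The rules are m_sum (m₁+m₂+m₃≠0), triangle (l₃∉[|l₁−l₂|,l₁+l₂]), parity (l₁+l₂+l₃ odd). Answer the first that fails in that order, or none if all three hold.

m_sum

azimuthal sum: 0 + 1 + 1 = 2  ✗
1 ≤ 1 ≤ 5 (triangle on l)
L = 3 + 2 + 1 = 6 (even)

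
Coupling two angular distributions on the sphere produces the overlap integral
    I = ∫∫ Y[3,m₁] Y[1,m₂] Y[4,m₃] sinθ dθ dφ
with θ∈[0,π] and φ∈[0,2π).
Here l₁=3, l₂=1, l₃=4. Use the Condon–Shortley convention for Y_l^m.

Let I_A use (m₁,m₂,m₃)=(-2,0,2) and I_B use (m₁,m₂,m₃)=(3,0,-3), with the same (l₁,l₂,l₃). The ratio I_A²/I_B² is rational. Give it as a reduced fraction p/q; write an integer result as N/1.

12/7

Same 3,1,4: normalisation and zero-m 3j drop out of the ratio.
A: Δ: 0! 6! 2! / 9! → 1/252; sum: t=0:+1/120 = 1/120; 3j²(3 1 4; -2 0 2) = Δ·Π!·Σ² = 1/21  (sign +1)
B: Δ: 0! 6! 2! / 9! → 1/252; sum: t=0:+1/720 = 1/720; 3j²(3 1 4; 3 0 -3) = Δ·Π!·Σ² = 1/36  (sign -1)
I_A²/I_B² = (1/21)/(1/36) = 12/7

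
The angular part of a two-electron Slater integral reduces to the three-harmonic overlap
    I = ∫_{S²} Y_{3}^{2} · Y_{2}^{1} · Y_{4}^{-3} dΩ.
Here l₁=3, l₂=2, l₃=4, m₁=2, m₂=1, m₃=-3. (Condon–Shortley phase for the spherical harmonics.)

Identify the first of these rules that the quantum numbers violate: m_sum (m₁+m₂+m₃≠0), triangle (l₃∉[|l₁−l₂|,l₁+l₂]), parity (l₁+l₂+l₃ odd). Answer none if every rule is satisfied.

parity

Σmᵢ = 0  ✓
l₃∈[|l₁−l₂|,l₁+l₂]=[1,5], have l₃=4  ✓
Σlᵢ = 9 ⇒ odd  ✗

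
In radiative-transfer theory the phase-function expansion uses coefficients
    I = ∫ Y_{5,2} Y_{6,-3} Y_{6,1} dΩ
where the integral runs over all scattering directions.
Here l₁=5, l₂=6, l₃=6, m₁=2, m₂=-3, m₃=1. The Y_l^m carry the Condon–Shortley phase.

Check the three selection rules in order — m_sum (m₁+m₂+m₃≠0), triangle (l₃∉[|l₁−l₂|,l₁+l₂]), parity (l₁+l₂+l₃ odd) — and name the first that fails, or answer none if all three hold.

m₁+m₂+m₃ = 2 − 3 + 1 = 0  ✓
triangle: |5−6|=1 ≤ l₃=6 ≤ 5+6=11  ✓
parity: l₁+l₂+l₃ = 17 is odd  ✗

parity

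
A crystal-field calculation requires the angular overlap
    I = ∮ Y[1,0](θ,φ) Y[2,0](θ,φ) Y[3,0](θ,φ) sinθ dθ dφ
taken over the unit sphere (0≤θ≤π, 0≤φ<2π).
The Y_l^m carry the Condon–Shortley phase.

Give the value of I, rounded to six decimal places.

0.247767

m-sum 0 ✓  L=6 even ✓  1≤3≤3 ✓
Π(2lᵢ+1) = 3×5×7 = 105
triangle coeff Δ(1,2,3) = 1/105
Σ_t [0,0]: t=0:+1/4 = 1/4
(3j)²=3/35 [(1 2 3; 0 0 0)], sign=-1
(m-triple is (0,0,0) — same symbol as above.)
⇒ 4πI² = 27/35
I = (+1)√(27/35/(4π)) = 0.24776670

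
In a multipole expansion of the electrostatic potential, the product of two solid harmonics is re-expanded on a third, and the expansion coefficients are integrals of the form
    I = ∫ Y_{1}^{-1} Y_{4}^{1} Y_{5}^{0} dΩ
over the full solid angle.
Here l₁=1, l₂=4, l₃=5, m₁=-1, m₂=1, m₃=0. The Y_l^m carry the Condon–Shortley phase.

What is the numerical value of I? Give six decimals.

m-sum 0 ✓  L=10 even ✓  3≤5≤5 ✓
Π(2lᵢ+1) = 3×9×11 = 297
triangle coeff Δ(1,4,5) = 1/495
Σ_t [0,0]: t=0:+1/576 = 1/576
(3j)²=5/99 [(1 4 5; 0 0 0)], sign=-1
Σ_t [0,0]: t=0:+1/1440 = 1/1440
(3j)²=2/99 [(1 4 5; -1 1 0)], sign=-1
⇒ 4πI² = 10/33
I = (+1)√(10/33/(4π)) = 0.15528807

0.155288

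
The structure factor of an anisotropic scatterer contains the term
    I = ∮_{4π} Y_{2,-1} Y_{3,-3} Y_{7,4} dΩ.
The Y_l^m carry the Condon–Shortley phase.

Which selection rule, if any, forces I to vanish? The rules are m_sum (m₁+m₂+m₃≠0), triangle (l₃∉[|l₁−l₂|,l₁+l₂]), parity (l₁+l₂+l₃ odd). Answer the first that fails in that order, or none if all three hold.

m₁+m₂+m₃ = -1 − 3 + 4 = 0  ✓
triangle: |2−3|=1 ≤ l₃=7 ≤ 2+3=5  ✗
parity: l₁+l₂+l₃ = 12 is even

triangle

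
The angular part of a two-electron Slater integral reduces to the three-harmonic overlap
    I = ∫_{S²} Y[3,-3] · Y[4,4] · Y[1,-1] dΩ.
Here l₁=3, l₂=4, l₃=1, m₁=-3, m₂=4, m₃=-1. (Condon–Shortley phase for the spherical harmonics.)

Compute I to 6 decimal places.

0.325735

Checks pass: Σm=0; 8 even; l₃=1∈[1,7].
(2·3+1)(2·4+1)(2·1+1) = 189
Δ: 6! 0! 2! / 9! → 1/252
sum: t=3:−1/36 = -1/36
3j²(3 4 1; 0 0 0) = Δ·Π!·Σ² = 4/63  (sign +1)
sum: t=6:+1/1440 = 1/1440
3j²(3 4 1; -3 4 -1) = Δ·Π!·Σ² = 1/9  (sign +1)
combine: 4πI² = 189·4/63·1/9 = 4/3
take √, sign +1: I = 0.32573501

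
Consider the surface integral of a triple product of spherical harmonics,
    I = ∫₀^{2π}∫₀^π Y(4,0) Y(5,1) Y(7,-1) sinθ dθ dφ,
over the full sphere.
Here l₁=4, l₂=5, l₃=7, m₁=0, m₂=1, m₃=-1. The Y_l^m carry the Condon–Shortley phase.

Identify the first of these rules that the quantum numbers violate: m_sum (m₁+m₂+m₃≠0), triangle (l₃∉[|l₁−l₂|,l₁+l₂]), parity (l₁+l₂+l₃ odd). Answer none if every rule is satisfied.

azimuthal sum: 0 + 1 − 1 = 0  ✓
1 ≤ 7 ≤ 9 (triangle on l)  ✓
L = 4 + 5 + 7 = 16 (even)  ✓

none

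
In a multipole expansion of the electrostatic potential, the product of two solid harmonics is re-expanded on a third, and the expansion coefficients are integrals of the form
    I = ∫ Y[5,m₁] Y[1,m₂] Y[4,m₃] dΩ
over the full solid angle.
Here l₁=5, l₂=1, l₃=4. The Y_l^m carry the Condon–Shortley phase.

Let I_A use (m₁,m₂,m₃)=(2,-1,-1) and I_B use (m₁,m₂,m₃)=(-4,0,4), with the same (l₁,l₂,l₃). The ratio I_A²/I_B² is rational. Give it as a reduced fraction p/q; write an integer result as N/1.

Same 5,1,4: normalisation and zero-m 3j drop out of the ratio.
A: Δ: 2! 8! 0! / 11! → 1/495; sum: t=0:+1/1440 = 1/1440; 3j²(5 1 4; 2 -1 -1) = Δ·Π!·Σ² = 7/165  (sign -1)
B: Δ: 2! 8! 0! / 11! → 1/495; sum: t=1:−1/40320 = -1/40320; 3j²(5 1 4; -4 0 4) = Δ·Π!·Σ² = 1/55  (sign -1)
I_A²/I_B² = (7/165)/(1/55) = 7/3

7/3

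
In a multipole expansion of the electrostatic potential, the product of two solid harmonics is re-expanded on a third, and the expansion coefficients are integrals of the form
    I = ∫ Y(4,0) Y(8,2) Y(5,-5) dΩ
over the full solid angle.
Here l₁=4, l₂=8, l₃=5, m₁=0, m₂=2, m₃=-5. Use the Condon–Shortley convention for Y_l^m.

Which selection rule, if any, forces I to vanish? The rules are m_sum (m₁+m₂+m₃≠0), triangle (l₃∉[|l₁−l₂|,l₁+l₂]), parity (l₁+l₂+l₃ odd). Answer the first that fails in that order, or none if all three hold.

m_sum

m₁+m₂+m₃ = 0 + 2 − 5 = -3  ✗
triangle: |4−8|=4 ≤ l₃=5 ≤ 4+8=12
parity: l₁+l₂+l₃ = 17 is odd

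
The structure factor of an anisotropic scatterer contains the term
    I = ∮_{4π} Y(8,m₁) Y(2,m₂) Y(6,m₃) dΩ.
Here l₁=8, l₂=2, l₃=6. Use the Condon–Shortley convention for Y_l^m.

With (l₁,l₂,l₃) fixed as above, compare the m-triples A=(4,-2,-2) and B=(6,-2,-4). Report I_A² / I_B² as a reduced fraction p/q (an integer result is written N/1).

Shared (l₁,l₂,l₃)=(8,2,6): N and (l;000)² cancel in I_A²/I_B².
A: Δ = 4!·12!·0!/17! = 1/30940; Racah Σ t=0..0: t=0:+1/23224320 = 1/23224320; ⇒ 3j(8 2 6; 4 -2 -2)² = 99/6188, sgn +1
B: Δ = 4!·12!·0!/17! = 1/30940; Racah Σ t=0..0: t=0:+1/174182400 = 1/174182400; ⇒ 3j(8 2 6; 6 -2 -4)² = 11/340, sgn +1
I_A²/I_B² = (99/6188)/(11/340) = 45/91

45/91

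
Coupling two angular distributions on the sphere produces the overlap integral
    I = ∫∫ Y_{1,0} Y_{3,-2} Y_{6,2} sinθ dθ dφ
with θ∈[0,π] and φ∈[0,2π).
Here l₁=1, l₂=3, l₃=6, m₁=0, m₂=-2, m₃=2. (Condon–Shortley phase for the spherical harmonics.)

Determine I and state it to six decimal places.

|1−3|≤6≤1+3 violated ⇒ I = 0

0.000000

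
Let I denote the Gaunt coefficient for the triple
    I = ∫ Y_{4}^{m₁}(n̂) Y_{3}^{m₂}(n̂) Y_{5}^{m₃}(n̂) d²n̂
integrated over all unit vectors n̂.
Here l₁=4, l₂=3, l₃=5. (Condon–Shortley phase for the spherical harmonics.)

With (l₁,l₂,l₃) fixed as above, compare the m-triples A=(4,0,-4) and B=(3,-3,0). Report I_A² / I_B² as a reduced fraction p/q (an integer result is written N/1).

Same 4,3,5: normalisation and zero-m 3j drop out of the ratio.
A: Δ: 2! 6! 4! / 13! → 1/180180; sum: t=0:+1/8640 = 1/8640; 3j²(4 3 5; 4 0 -4) = Δ·Π!·Σ² = 28/715  (sign -1)
B: Δ: 2! 6! 4! / 13! → 1/180180; sum: t=0:+1/5760 = 1/5760; 3j²(4 3 5; 3 -3 0) = Δ·Π!·Σ² = 5/572  (sign -1)
I_A²/I_B² = (28/715)/(5/572) = 112/25

112/25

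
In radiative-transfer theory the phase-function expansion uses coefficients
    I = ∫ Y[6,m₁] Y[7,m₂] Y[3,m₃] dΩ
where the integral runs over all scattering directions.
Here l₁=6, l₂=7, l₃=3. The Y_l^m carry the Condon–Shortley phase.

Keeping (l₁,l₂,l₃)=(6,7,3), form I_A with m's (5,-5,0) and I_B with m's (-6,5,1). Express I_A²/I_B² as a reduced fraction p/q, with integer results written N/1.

49/36

Shared (l₁,l₂,l₃)=(6,7,3): N and (l;000)² cancel in I_A²/I_B².
A: Δ = 10!·2!·4!/17! = 1/2042040; Racah Σ t=0..1: t=0:+1/14515200 t=1:−1/4354560 = -1/6220800; ⇒ 3j(6 7 3; 5 -5 0)² = 77/4420, sgn +1
B: Δ = 10!·2!·4!/17! = 1/2042040; Racah Σ t=10..10: t=10:+1/29030400 = 1/29030400; ⇒ 3j(6 7 3; -6 5 1)² = 99/7735, sgn +1
I_A²/I_B² = (77/4420)/(99/7735) = 49/36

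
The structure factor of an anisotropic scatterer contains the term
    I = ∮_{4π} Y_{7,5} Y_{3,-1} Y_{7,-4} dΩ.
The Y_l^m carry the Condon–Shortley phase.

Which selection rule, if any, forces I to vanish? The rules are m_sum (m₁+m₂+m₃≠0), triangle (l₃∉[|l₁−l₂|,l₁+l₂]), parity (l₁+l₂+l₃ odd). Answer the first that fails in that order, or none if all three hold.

parity

Σmᵢ = 0  ✓
l₃∈[|l₁−l₂|,l₁+l₂]=[4,10], have l₃=7  ✓
Σlᵢ = 17 ⇒ odd  ✗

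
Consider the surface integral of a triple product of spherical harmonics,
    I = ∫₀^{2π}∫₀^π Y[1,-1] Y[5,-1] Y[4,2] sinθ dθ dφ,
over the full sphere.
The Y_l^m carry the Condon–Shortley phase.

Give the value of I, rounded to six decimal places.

-0.120286

Checks pass: Σm=0; 10 even; l₃=4∈[4,6].
(2·1+1)(2·5+1)(2·4+1) = 297
Δ: 2! 0! 8! / 11! → 1/495
sum: t=1:−1/576 = -1/576
3j²(1 5 4; 0 0 0) = Δ·Π!·Σ² = 5/99  (sign -1)
sum: t=2:+1/2880 = 1/2880
3j²(1 5 4; -1 -1 2) = Δ·Π!·Σ² = 2/165  (sign +1)
combine: 4πI² = 297·5/99·2/165 = 2/11
take √, sign -1: I = -0.12028562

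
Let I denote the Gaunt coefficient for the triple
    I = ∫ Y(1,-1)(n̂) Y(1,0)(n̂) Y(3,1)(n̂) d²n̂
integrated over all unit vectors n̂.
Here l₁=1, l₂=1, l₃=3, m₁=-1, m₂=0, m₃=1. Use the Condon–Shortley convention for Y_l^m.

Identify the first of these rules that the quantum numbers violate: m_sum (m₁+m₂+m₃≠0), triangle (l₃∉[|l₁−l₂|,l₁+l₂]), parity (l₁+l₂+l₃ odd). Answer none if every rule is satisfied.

triangle

Σmᵢ = 0  ✓
l₃∈[|l₁−l₂|,l₁+l₂]=[0,2], have l₃=3  ✗
Σlᵢ = 5 ⇒ odd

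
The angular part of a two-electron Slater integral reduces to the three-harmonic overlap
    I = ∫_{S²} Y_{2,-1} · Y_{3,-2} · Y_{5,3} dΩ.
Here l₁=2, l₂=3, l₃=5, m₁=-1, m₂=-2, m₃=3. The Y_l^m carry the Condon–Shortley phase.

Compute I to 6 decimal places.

-0.253584

Checks pass: Σm=0; 10 even; l₃=5∈[1,5].
(2·2+1)(2·3+1)(2·5+1) = 385
Δ: 0! 4! 6! / 11! → 1/2310
sum: t=0:+1/144 = 1/144
3j²(2 3 5; 0 0 0) = Δ·Π!·Σ² = 10/231  (sign -1)
sum: t=0:+1/720 = 1/720
3j²(2 3 5; -1 -2 3) = Δ·Π!·Σ² = 8/165  (sign +1)
combine: 4πI² = 385·10/231·8/165 = 80/99
take √, sign -1: I = -0.25358436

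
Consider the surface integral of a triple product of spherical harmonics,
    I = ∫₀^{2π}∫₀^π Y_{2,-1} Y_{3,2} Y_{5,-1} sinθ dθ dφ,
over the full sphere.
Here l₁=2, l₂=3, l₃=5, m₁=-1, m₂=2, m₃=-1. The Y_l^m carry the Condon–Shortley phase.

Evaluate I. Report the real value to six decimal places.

-0.117387

Checks pass: Σm=0; 10 even; l₃=5∈[1,5].
(2·2+1)(2·3+1)(2·5+1) = 385
Δ: 0! 4! 6! / 11! → 1/2310
sum: t=0:+1/144 = 1/144
3j²(2 3 5; 0 0 0) = Δ·Π!·Σ² = 10/231  (sign -1)
sum: t=0:+1/720 = 1/720
3j²(2 3 5; -1 2 -1) = Δ·Π!·Σ² = 4/385  (sign +1)
combine: 4πI² = 385·10/231·4/385 = 40/231
take √, sign -1: I = -0.11738675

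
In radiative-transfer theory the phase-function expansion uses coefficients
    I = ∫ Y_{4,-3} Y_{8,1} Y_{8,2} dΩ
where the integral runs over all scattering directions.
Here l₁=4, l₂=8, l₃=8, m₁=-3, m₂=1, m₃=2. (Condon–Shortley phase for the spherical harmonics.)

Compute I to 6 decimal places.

m-sum 0 ✓  L=20 even ✓  4≤8≤12 ✓
Π(2lᵢ+1) = 9×17×17 = 2601
triangle coeff Δ(4,8,8) = 1/185175900
Σ_t [0,4]: t=0:+1/557383680 t=1:−1/21772800 t=2:+1/8294400 t=3:−1/21772800 t=4:+1/557383680 = 1/30965760
(3j)²=36/4199 [(4 8 8; 0 0 0)], sign=+1
Σ_t [3,4]: t=3:−1/74649600 t=4:+1/87091200 = -1/522547200
(3j)²=2/4199 [(4 8 8; -3 1 2)], sign=-1
⇒ 4πI² = 648/61009
I = (-1)√(648/61009/(4π)) = -0.02907272

-0.029073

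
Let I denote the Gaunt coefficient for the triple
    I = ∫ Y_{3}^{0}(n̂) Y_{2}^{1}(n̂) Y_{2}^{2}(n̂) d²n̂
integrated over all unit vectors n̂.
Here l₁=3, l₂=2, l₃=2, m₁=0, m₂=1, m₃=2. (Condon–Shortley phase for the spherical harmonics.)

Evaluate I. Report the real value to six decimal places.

0 + 1 + 2 = 3 ≠ 0: azimuthal integral kills it; I = 0

0.000000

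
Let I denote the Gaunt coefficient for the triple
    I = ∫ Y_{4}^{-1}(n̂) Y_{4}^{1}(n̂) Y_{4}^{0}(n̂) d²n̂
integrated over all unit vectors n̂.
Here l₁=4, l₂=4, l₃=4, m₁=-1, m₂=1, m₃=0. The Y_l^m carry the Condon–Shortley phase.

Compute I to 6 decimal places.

-0.068481

Checks pass: Σm=0; 12 even; l₃=4∈[0,8].
(2·4+1)(2·4+1)(2·4+1) = 729
Δ: 4! 4! 4! / 13! → 1/450450
sum: t=0:+1/13824 t=1:−1/216 t=2:+1/64 t=3:−1/216 t=4:+1/13824 = 5/768
3j²(4 4 4; 0 0 0) = Δ·Π!·Σ² = 18/1001  (sign +1)
sum: t=1:−1/3456 t=2:+1/144 t=3:−1/96 t=4:+1/864 = -1/384
3j²(4 4 4; -1 1 0) = Δ·Π!·Σ² = 9/2002  (sign -1)
combine: 4πI² = 729·18/1001·9/2002 = 59049/1002001
take √, sign -1: I = -0.06848055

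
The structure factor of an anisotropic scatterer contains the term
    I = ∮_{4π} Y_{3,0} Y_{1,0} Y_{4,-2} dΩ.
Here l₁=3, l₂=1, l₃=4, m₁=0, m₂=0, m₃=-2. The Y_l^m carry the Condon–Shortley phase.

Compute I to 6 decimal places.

0 + 0 − 2 = -2 ≠ 0: azimuthal integral kills it; I = 0

0.000000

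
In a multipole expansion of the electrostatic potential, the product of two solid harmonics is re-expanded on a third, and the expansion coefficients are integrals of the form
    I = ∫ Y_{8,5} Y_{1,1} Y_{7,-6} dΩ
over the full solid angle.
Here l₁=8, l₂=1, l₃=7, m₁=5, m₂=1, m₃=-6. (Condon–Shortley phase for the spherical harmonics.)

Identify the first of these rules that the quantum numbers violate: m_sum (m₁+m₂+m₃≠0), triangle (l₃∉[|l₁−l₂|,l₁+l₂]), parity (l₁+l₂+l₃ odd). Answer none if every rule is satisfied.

none

Σmᵢ = 0  ✓
l₃∈[|l₁−l₂|,l₁+l₂]=[7,9], have l₃=7  ✓
Σlᵢ = 16 ⇒ even  ✓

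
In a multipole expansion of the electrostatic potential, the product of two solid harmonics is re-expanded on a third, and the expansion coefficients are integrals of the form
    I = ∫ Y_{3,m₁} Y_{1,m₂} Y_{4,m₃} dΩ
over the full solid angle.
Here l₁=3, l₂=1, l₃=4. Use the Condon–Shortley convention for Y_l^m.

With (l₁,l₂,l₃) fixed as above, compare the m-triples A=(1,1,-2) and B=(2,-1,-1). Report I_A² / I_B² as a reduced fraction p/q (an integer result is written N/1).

Same 3,1,4: normalisation and zero-m 3j drop out of the ratio.
A: Δ: 0! 6! 2! / 9! → 1/252; sum: t=0:+1/96 = 1/96; 3j²(3 1 4; 1 1 -2) = Δ·Π!·Σ² = 5/84  (sign +1)
B: Δ: 0! 6! 2! / 9! → 1/252; sum: t=0:+1/240 = 1/240; 3j²(3 1 4; 2 -1 -1) = Δ·Π!·Σ² = 1/84  (sign -1)
I_A²/I_B² = (5/84)/(1/84) = 5/1

5/1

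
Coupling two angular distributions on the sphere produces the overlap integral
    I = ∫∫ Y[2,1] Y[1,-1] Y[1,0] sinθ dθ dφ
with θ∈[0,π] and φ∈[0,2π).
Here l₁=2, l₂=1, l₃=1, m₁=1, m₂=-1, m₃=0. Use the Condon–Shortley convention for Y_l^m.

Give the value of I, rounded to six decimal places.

-0.218510

m-sum 0 ✓  L=4 even ✓  1≤1≤3 ✓
Π(2lᵢ+1) = 5×3×3 = 45
triangle coeff Δ(2,1,1) = 1/30
Σ_t [1,1]: t=1:−1/1 = -1/1
(3j)²=2/15 [(2 1 1; 0 0 0)], sign=+1
Σ_t [0,0]: t=0:+1/2 = 1/2
(3j)²=1/10 [(2 1 1; 1 -1 0)], sign=-1
⇒ 4πI² = 3/5
I = (-1)√(3/5/(4π)) = -0.21850969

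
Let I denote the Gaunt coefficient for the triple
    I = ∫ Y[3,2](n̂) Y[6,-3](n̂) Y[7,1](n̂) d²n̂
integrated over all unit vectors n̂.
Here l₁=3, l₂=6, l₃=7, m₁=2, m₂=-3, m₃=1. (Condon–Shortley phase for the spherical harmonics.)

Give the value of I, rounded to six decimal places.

Checks pass: Σm=0; 16 even; l₃=7∈[3,9].
(2·3+1)(2·6+1)(2·7+1) = 1365
Δ: 2! 4! 10! / 17! → 1/2042040
sum: t=0:+1/207360 t=1:−1/57600 t=2:+1/207360 = -1/129600
3j²(3 6 7; 0 0 0) = Δ·Π!·Σ² = 168/12155  (sign +1)
sum: t=0:+1/362880 t=1:−1/1935360 = 13/5806080
3j²(3 6 7; 2 -3 1) = Δ·Π!·Σ² = 195/10472  (sign +1)
combine: 4πI² = 1365·168/12155·195/10472 = 12285/34969
take √, sign +1: I = 0.16720184

0.167202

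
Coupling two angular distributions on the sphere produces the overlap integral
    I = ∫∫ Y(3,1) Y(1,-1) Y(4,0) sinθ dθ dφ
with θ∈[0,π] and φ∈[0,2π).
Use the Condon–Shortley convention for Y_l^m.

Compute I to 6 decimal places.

0.150786

Rules hold: Σm=0, L=8 even, 2≤4≤4.
N = 7·3·9 = 189
Δ = 0!·6!·2!/9! = 1/252
Racah Σ t=0..0: t=0:+1/36 = 1/36
⇒ 3j(3 1 4; 0 0 0)² = 4/63, sgn +1
Racah Σ t=0..0: t=0:+1/96 = 1/96
⇒ 3j(3 1 4; 1 -1 0)² = 1/42, sgn +1
4πI² = N·(3j₀)²·(3jₘ)² = 2/7
I = +1·√(0.285714/4π) = 0.15078601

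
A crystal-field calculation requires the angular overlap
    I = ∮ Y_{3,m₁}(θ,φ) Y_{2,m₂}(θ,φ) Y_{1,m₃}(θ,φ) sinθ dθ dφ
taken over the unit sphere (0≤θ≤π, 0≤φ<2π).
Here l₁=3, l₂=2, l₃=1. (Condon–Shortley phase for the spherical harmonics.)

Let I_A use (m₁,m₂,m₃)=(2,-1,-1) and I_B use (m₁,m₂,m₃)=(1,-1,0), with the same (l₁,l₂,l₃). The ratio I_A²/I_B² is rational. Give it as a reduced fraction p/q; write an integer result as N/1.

l's match ⇒ only the (l;m) 3-j factors differ between A and B.
A: triangle coeff Δ(3,2,1) = 1/105; Σ_t [1,1]: t=1:−1/12 = -1/12; (3j)²=2/21 [(3 2 1; 2 -1 -1)], sign=-1
B: triangle coeff Δ(3,2,1) = 1/105; Σ_t [1,1]: t=1:−1/6 = -1/6; (3j)²=8/105 [(3 2 1; 1 -1 0)], sign=+1
I_A²/I_B² = (2/21)/(8/105) = 5/4

5/4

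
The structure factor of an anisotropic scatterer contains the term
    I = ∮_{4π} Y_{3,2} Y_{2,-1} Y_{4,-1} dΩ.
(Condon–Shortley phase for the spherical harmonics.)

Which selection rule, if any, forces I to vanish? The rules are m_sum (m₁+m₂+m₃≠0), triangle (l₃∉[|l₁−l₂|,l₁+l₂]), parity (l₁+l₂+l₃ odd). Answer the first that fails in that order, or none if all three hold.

m₁+m₂+m₃ = 2 − 1 − 1 = 0  ✓
triangle: |3−2|=1 ≤ l₃=4 ≤ 3+2=5  ✓
parity: l₁+l₂+l₃ = 9 is odd  ✗

parity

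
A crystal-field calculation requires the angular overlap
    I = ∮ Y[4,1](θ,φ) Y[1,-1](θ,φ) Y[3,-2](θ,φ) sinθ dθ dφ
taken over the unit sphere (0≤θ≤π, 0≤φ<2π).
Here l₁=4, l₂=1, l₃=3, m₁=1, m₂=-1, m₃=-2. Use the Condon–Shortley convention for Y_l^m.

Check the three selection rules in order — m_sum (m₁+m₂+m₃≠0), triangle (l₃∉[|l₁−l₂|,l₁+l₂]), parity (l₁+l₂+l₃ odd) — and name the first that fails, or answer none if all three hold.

azimuthal sum: 1 − 1 − 2 = -2  ✗
3 ≤ 3 ≤ 5 (triangle on l)
L = 4 + 1 + 3 = 8 (even)

m_sum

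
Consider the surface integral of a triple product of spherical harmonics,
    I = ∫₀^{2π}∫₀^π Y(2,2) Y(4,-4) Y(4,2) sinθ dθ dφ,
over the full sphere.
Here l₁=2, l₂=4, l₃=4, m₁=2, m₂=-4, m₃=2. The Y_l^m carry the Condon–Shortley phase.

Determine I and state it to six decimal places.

Rules hold: Σm=0, L=10 even, 2≤4≤6.
N = 5·9·9 = 405
Δ = 2!·2!·6!/11! = 1/13860
Racah Σ t=0..2: t=0:+1/192 t=1:−1/36 t=2:+1/192 = -5/288
⇒ 3j(2 4 4; 0 0 0)² = 20/693, sgn -1
Racah Σ t=0..0: t=0:+1/2880 = 1/2880
⇒ 3j(2 4 4; 2 -4 2)² = 2/165, sgn +1
4πI² = N·(3j₀)²·(3jₘ)² = 120/847
I = -1·√(0.141677/4π) = -0.10618031

-0.106180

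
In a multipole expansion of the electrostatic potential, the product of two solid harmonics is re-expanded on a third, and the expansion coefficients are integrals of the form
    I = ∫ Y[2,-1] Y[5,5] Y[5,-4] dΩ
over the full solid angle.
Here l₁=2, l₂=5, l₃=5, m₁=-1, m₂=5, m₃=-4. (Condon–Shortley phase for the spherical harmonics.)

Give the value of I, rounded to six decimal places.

-0.187924

Rules hold: Σm=0, L=12 even, 3≤5≤7.
N = 5·11·11 = 605
Δ = 2!·2!·8!/13! = 1/38610
Racah Σ t=0..2: t=0:+1/2880 t=1:−1/576 t=2:+1/2880 = -1/960
⇒ 3j(2 5 5; 0 0 0)² = 10/429, sgn +1
Racah Σ t=2..2: t=2:+1/80640 = 1/80640
⇒ 3j(2 5 5; -1 5 -4)² = 9/286, sgn -1
4πI² = N·(3j₀)²·(3jₘ)² = 75/169
I = -1·√(0.443787/4π) = -0.18792404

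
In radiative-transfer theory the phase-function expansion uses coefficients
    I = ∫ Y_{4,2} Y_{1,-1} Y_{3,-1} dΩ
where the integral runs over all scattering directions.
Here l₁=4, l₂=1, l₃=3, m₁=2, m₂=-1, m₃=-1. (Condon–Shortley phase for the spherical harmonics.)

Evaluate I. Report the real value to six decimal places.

Rules hold: Σm=0, L=8 even, 3≤3≤5.
N = 9·3·7 = 189
Δ = 2!·6!·0!/9! = 1/252
Racah Σ t=1..1: t=1:−1/36 = -1/36
⇒ 3j(4 1 3; 0 0 0)² = 4/63, sgn +1
Racah Σ t=0..0: t=0:+1/96 = 1/96
⇒ 3j(4 1 3; 2 -1 -1)² = 5/84, sgn +1
4πI² = N·(3j₀)²·(3jₘ)² = 5/7
I = +1·√(0.714286/4π) = 0.23841361

0.238414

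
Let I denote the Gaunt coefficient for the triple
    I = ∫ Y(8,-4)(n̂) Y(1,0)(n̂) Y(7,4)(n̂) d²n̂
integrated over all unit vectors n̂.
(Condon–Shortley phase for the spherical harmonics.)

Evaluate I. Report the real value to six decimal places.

0.211986

m-sum 0 ✓  L=16 even ✓  7≤7≤9 ✓
Π(2lᵢ+1) = 17×3×15 = 765
triangle coeff Δ(8,1,7) = 1/2040
Σ_t [1,1]: t=1:−1/25401600 = -1/25401600
(3j)²=8/255 [(8 1 7; 0 0 0)], sign=+1
Σ_t [1,1]: t=1:−1/239500800 = -1/239500800
(3j)²=2/85 [(8 1 7; -4 0 4)], sign=+1
⇒ 4πI² = 48/85
I = (+1)√(48/85/(4π)) = 0.21198553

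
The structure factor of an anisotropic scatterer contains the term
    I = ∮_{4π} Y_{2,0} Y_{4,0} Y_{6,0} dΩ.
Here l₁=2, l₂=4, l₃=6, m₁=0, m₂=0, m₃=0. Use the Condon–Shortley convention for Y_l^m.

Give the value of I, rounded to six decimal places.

0.238565

Checks pass: Σm=0; 12 even; l₃=6∈[2,6].
(2·2+1)(2·4+1)(2·6+1) = 585
Δ: 0! 4! 8! / 13! → 1/6435
sum: t=0:+1/2304 = 1/2304
3j²(2 4 6; 0 0 0) = Δ·Π!·Σ² = 5/143  (sign +1)
(m-triple is (0,0,0) — same symbol as above.)
combine: 4πI² = 585·5/143·5/143 = 1125/1573
take √, sign +1: I = 0.23856513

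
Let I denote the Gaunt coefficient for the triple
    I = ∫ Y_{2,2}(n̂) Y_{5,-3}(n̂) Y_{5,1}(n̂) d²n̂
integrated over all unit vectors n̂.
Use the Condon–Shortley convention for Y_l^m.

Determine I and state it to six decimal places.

Checks pass: Σm=0; 12 even; l₃=5∈[3,7].
(2·2+1)(2·5+1)(2·5+1) = 605
Δ: 2! 2! 8! / 13! → 1/38610
sum: t=0:+1/2880 t=1:−1/576 t=2:+1/2880 = -1/960
3j²(2 5 5; 0 0 0) = Δ·Π!·Σ² = 10/429  (sign +1)
sum: t=0:+1/5760 = 1/5760
3j²(2 5 5; 2 -3 1) = Δ·Π!·Σ² = 56/2145  (sign +1)
combine: 4πI² = 605·10/429·56/2145 = 560/1521
take √, sign +1: I = 0.17116875

0.171169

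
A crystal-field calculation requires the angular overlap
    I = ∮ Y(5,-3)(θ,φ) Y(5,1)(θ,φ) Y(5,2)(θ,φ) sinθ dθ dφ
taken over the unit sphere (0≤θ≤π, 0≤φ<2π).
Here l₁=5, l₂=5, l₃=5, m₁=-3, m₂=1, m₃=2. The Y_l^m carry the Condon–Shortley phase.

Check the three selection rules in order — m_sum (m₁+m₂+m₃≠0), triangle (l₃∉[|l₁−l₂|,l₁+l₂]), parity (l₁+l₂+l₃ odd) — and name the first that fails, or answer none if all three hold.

parity

Σmᵢ = 0  ✓
l₃∈[|l₁−l₂|,l₁+l₂]=[0,10], have l₃=5  ✓
Σlᵢ = 15 ⇒ odd  ✗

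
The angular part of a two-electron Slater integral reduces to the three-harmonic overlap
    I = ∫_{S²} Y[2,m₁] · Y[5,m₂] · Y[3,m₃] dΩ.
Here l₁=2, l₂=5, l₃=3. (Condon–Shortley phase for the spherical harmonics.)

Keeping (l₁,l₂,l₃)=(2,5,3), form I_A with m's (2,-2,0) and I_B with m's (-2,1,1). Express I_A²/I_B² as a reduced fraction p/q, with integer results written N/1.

7/3

l's match ⇒ only the (l;m) 3-j factors differ between A and B.
A: triangle coeff Δ(2,5,3) = 1/2310; Σ_t [0,0]: t=0:+1/864 = 1/864; (3j)²=1/66 [(2 5 3; 2 -2 0)], sign=-1
B: triangle coeff Δ(2,5,3) = 1/2310; Σ_t [4,4]: t=4:+1/1152 = 1/1152; (3j)²=1/154 [(2 5 3; -2 1 1)], sign=+1
I_A²/I_B² = (1/66)/(1/154) = 7/3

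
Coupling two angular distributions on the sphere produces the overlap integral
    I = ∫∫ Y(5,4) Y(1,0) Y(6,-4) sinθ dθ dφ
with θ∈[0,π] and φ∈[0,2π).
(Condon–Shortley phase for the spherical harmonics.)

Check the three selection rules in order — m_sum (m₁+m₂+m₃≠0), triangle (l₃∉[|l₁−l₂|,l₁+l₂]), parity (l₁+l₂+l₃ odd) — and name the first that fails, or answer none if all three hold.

none

Σmᵢ = 0  ✓
l₃∈[|l₁−l₂|,l₁+l₂]=[4,6], have l₃=6  ✓
Σlᵢ = 12 ⇒ even  ✓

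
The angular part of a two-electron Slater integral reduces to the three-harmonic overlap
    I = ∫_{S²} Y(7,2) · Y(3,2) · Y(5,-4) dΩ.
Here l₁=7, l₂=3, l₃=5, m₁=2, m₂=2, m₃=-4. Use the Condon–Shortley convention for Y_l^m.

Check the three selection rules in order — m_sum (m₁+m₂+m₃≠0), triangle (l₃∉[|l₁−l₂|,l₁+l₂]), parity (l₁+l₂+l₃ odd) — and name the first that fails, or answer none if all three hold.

Σmᵢ = 0  ✓
l₃∈[|l₁−l₂|,l₁+l₂]=[4,10], have l₃=5  ✓
Σlᵢ = 15 ⇒ odd  ✗

parity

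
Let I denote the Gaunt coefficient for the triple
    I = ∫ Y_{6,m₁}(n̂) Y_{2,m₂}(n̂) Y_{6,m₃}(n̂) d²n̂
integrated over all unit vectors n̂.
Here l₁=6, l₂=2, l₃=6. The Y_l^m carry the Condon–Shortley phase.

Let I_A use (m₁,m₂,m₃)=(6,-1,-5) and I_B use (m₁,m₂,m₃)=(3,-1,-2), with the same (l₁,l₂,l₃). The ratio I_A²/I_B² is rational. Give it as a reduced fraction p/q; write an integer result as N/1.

Shared (l₁,l₂,l₃)=(6,2,6): N and (l;000)² cancel in I_A²/I_B².
A: Δ = 2!·10!·2!/15! = 1/90090; Racah Σ t=0..0: t=0:+1/7257600 = 1/7257600; ⇒ 3j(6 2 6; 6 -1 -5)² = 11/455, sgn -1
B: Δ = 2!·10!·2!/15! = 1/90090; Racah Σ t=0..1: t=0:+1/60480 t=1:−1/161280 = 1/96768; ⇒ 3j(6 2 6; 3 -1 -2)² = 15/1001, sgn +1
I_A²/I_B² = (11/455)/(15/1001) = 121/75

121/75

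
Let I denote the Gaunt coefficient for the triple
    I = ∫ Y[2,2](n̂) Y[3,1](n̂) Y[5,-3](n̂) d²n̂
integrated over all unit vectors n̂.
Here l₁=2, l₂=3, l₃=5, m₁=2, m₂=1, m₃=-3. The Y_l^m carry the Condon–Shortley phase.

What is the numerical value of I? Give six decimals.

-0.200476

Checks pass: Σm=0; 10 even; l₃=5∈[1,5].
(2·2+1)(2·3+1)(2·5+1) = 385
Δ: 0! 4! 6! / 11! → 1/2310
sum: t=0:+1/144 = 1/144
3j²(2 3 5; 0 0 0) = Δ·Π!·Σ² = 10/231  (sign -1)
sum: t=0:+1/1152 = 1/1152
3j²(2 3 5; 2 1 -3) = Δ·Π!·Σ² = 1/33  (sign +1)
combine: 4πI² = 385·10/231·1/33 = 50/99
take √, sign -1: I = -0.20047604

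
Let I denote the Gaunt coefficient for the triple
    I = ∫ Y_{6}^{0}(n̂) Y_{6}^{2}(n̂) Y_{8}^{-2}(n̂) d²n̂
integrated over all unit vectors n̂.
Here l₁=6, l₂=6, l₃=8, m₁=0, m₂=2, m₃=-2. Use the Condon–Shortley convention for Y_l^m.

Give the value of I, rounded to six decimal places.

-0.019845

Checks pass: Σm=0; 20 even; l₃=8∈[0,12].
(2·6+1)(2·6+1)(2·8+1) = 2873
Δ: 4! 8! 8! / 21! → 1/1309458150
sum: t=0:+1/49766400 t=1:−1/3110400 t=2:+1/1327104 t=3:−1/3110400 t=4:+1/49766400 = 1/6635520
3j²(6 6 8; 0 0 0) = Δ·Π!·Σ² = 350/46189  (sign +1)
sum: t=0:+1/1393459200 t=1:−1/21772800 t=2:+1/3317760 t=3:−1/3110400 t=4:+1/19906560 = -1/66355200
3j²(6 6 8; 0 2 -2) = Δ·Π!·Σ² = 21/92378  (sign -1)
combine: 4πI² = 2873·350/46189·21/92378 = 3675/742577
take √, sign -1: I = -0.01984509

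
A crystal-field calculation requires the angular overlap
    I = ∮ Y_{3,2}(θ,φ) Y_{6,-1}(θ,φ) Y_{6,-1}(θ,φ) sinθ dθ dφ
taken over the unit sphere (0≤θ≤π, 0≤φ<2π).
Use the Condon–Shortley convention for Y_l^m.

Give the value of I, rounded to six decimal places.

L=15 odd ⇒ parity kills the (l;000) factor ⇒ I = 0

0.000000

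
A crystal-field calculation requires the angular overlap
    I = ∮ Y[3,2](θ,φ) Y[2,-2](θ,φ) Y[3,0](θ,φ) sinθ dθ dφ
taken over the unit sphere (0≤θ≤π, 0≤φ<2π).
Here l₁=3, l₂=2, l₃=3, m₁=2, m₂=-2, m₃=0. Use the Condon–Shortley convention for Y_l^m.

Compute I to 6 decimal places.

-0.188063

Rules hold: Σm=0, L=8 even, 1≤3≤5.
N = 7·5·7 = 245
Δ = 2!·4!·2!/9! = 1/3780
Racah Σ t=0..2: t=0:+1/24 t=1:−1/4 t=2:+1/24 = -1/6
⇒ 3j(3 2 3; 0 0 0)² = 4/105, sgn +1
Racah Σ t=0..0: t=0:+1/24 = 1/24
⇒ 3j(3 2 3; 2 -2 0)² = 1/21, sgn -1
4πI² = N·(3j₀)²·(3jₘ)² = 4/9
I = -1·√(0.444444/4π) = -0.18806319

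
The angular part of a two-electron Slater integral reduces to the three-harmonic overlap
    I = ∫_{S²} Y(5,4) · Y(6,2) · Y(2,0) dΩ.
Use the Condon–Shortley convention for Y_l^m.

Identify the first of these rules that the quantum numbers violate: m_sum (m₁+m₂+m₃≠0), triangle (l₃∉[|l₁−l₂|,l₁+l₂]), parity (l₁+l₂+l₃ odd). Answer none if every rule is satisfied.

azimuthal sum: 4 + 2 + 0 = 6  ✗
1 ≤ 2 ≤ 11 (triangle on l)
L = 5 + 6 + 2 = 13 (odd)

m_sum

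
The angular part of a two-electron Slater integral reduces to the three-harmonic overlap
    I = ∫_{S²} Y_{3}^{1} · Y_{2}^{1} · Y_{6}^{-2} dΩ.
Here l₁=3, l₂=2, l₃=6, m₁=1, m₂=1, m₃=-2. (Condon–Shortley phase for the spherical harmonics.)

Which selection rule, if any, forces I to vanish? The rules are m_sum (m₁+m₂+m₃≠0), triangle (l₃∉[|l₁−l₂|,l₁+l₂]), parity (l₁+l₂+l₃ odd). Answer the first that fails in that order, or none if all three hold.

triangle

Σmᵢ = 0  ✓
l₃∈[|l₁−l₂|,l₁+l₂]=[1,5], have l₃=6  ✗
Σlᵢ = 11 ⇒ odd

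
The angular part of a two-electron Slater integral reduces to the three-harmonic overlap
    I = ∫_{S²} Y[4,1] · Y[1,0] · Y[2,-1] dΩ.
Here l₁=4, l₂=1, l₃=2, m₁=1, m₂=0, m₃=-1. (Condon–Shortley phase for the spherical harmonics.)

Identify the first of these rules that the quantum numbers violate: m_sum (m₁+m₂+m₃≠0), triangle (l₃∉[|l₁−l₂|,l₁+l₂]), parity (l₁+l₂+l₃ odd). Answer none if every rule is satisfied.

triangle

azimuthal sum: 1 + 0 − 1 = 0  ✓
3 ≤ 2 ≤ 5 (triangle on l)  ✗
L = 4 + 1 + 2 = 7 (odd)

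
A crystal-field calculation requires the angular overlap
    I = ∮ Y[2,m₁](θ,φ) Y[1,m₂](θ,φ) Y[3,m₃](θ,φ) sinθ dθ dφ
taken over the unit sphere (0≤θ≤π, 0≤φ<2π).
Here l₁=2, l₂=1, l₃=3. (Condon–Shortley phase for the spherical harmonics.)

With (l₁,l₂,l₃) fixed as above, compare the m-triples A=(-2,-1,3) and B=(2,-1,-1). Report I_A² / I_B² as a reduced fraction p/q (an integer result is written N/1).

Same 2,1,3: normalisation and zero-m 3j drop out of the ratio.
A: Δ: 0! 4! 2! / 7! → 1/105; sum: t=0:+1/48 = 1/48; 3j²(2 1 3; -2 -1 3) = Δ·Π!·Σ² = 1/7  (sign +1)
B: Δ: 0! 4! 2! / 7! → 1/105; sum: t=0:+1/48 = 1/48; 3j²(2 1 3; 2 -1 -1) = Δ·Π!·Σ² = 1/105  (sign +1)
I_A²/I_B² = (1/7)/(1/105) = 15/1

15/1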